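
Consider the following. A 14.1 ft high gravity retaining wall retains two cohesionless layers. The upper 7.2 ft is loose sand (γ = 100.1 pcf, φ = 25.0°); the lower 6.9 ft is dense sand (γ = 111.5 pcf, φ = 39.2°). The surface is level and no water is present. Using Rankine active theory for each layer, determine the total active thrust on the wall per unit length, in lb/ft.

2770 lb/ft

K_a1 = tan²(45°−25.0°/2) = 0.4059; K_a2 = tan²(45°−39.2°/2) = 0.2255.
Layer 1: σ at base = K_a1 γ₁ h₁ = 292.5 psf; P₁ = ½×292.5×7.2 = 1053.
Layer 2: σ_v at top = γ₁h₁ = 720.7; σ_h top = K_a2×720.7 = 162.5; σ_h base = K_a2×(720.7+111.5×6.9) = 336.0.
P₂ = ½(162.5+336.0)×6.9 = 1720. Total P_a = 1053+1720 = 2773 lb/ft.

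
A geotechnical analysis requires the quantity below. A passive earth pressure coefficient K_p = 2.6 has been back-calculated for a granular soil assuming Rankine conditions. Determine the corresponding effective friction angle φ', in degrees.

K_p = (1+sin φ)/(1−sin φ) ⇒ sin φ = (K_p − 1)/(K_p + 1) = 0.4444.
φ = arcsin(0.4444) = 26.39°.

26.4°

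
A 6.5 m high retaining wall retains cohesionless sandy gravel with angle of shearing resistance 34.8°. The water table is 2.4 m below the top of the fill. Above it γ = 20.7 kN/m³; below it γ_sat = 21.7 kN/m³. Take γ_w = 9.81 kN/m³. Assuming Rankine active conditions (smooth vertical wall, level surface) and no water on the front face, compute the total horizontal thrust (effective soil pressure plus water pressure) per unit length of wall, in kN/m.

182 kN/m

K_a = tan²(45° − φ/2) = 0.2733.
γ' = 21.7 − 9.81 = 11.89 kN/m³. Depth below WT = 4.1 m.
σ'_h at WT = K_a γ d_w = 13.58 kPa; at base = 13.58 + K_a γ' × 4.1 = 26.90 kPa.
P₁ (0–2.4 m) = ½×13.58×2.4 = 16.29. P₂ (2.4–6.5 m) = ½(13.58+26.90)×4.1 = 82.98.
P_w = ½ γ_w h₂² = 0.5×9.81×4.1² = 82.45. Total = 16.29+82.98+82.45 = 181.7 kN/m.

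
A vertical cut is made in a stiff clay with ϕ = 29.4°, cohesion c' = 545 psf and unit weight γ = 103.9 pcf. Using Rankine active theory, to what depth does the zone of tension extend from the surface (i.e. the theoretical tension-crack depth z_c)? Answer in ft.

K_a = tan²(45° − 29.4°/2) = 0.3415; √K_a = 0.5844.
The active pressure is zero where K_a γ z = 2c√K_a, so z_c = 2c/(γ√K_a) = 2×545/(103.9×0.5844) = 17.95 ft.

18.0 ft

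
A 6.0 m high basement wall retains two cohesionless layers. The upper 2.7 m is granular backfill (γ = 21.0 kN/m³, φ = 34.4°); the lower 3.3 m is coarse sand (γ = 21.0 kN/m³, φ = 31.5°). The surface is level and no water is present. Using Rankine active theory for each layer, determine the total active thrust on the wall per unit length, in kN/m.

K_a1 = tan²(45°−34.4°/2) = 0.2780; K_a2 = tan²(45°−31.5°/2) = 0.3136.
Layer 1: σ at base = K_a1 γ₁ h₁ = 15.76 kPa; P₁ = ½×15.76×2.7 = 21.28.
Layer 2: σ_v at top = γ₁h₁ = 56.70; σ_h top = K_a2×56.70 = 17.78; σ_h base = K_a2×(56.70+21.0×3.3) = 39.52.
P₂ = ½(17.78+39.52)×3.3 = 94.55. Total P_a = 21.28+94.55 = 115.8 kN/m.

116 kN/m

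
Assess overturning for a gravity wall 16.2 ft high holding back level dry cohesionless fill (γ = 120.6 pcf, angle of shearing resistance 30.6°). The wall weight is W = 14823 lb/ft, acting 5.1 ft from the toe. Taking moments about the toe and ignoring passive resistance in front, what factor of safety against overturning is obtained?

K_a = tan²(45° − 30.6°/2) = 0.3253.
P_a = ½K_aγH² = 0.5×0.3253×120.6×16.2² = 5149 lb/ft, acting at H/3 = 5.400 ft above the base.
Overturning moment M_o = P_a × H/3 = 5149 × 5.400 = 27800.
Resisting moment M_r = W × 5.1 = 14823 × 5.1 = 75600.
FS_overturning = M_r/M_o = 75600/27800 = 2.719.

2.72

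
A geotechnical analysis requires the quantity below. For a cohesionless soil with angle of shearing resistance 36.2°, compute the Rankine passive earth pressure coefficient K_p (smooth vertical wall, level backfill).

K_p = (1 + sin φ)/(1 − sin φ) = tan²(45° + 36.2°/2) = 3.885.

3.89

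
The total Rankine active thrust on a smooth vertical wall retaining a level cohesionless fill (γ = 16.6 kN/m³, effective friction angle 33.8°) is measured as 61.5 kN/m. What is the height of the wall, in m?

5.10 m

K_a = 0.2851. P_a = ½ K_a γ H² ⇒ H = √(2P_a/(K_a γ)).
H = √(2×61.5/(0.2851×16.6)) = 5.098 m.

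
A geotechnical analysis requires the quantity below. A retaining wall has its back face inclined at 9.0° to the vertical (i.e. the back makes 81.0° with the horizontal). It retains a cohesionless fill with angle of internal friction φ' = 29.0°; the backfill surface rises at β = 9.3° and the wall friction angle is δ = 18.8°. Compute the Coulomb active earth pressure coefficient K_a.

0.436

K_a = sin²(α+φ) / [sin²α · sin(α−δ) · (1 + √{sin(φ+δ)sin(φ−β) / (sin(α−δ)sin(α+β))})²].
With α = 81.0°, φ = 29.0°, δ = 18.8°, β = 9.3°: K_a = 0.4364.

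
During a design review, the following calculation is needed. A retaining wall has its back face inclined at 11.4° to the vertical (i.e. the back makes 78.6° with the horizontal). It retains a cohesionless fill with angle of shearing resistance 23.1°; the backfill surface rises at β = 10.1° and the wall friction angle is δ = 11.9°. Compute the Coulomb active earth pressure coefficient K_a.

K_a = sin²(α+φ) / [sin²α · sin(α−δ) · (1 + √{sin(φ+δ)sin(φ−β) / (sin(α−δ)sin(α+β))})²].
With α = 78.6°, φ = 23.1°, δ = 11.9°, β = 10.1°: K_a = 0.5748.

0.575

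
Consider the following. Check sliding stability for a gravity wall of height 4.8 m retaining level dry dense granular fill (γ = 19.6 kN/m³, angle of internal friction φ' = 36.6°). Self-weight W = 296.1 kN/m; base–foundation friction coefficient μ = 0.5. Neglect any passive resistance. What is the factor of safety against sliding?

K_a = tan²(45° − 36.6°/2) = 0.2530.
P_a = ½K_aγH² = 0.5×0.2530×19.6×4.8² = 57.12 kN/m, acting at H/3 = 1.600 m above the base.
FS_sliding = μW / P_a = 0.5×296.1 / 57.12 = 2.592.

2.59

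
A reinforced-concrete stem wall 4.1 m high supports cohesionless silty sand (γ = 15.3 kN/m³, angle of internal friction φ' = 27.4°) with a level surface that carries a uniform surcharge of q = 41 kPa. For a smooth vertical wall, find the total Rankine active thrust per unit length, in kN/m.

110 kN/m

K_a = tan²(45° − φ/2) = 0.3697.
Soil triangle: ½ K_a γ H² = 0.5×0.3697×15.3×4.1² = 47.54 kN/m.
Surcharge rectangle: K_a q H = 0.3697×41×4.1 = 62.14 kN/m.
Total = 47.54 + 62.14 = 109.7 kN/m.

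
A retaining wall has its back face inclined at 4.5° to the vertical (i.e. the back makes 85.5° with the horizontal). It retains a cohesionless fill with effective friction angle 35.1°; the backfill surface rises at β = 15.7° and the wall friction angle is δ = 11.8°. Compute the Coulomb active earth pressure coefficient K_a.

K_a = sin²(α+φ) / [sin²α · sin(α−δ) · (1 + √{sin(φ+δ)sin(φ−β) / (sin(α−δ)sin(α+β))})²].
With α = 85.5°, φ = 35.1°, δ = 11.8°, β = 15.7°: K_a = 0.3417.

0.342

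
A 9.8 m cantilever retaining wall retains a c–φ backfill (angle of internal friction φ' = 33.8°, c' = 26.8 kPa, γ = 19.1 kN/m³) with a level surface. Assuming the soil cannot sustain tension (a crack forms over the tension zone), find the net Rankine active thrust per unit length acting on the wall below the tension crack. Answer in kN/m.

K_a = 0.2851; √K_a = 0.5340.
Tension-crack depth z_c = 2c/(γ√K_a) = 2×26.8/(19.1×0.5340) = 5.256 m.
σ_a at base = K_a γ H − 2c√K_a = 0.2851×19.1×9.8 − 2×26.8×0.5340 = 24.75 kPa.
P_a = ½ × 24.75 × (H − z_c) = 0.5×24.75×4.544 = 56.23 kN/m.

56.2 kN/m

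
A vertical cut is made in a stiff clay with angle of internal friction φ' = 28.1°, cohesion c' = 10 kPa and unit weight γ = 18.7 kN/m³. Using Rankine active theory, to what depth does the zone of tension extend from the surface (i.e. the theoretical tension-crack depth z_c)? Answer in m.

K_a = tan²(45° − 28.1°/2) = 0.3596; √K_a = 0.5997.
The active pressure is zero where K_a γ z = 2c√K_a, so z_c = 2c/(γ√K_a) = 2×10/(18.7×0.5997) = 1.784 m.

1.78 m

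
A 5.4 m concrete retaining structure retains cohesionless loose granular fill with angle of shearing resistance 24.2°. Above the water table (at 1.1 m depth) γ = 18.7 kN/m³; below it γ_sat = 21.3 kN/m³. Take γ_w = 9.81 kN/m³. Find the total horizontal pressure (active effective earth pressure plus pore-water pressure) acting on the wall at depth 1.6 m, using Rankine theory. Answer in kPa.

15.9 kPa

K_a = (1 − sin φ)/(1 + sin φ) = 0.4185.
γ' = 21.3 − 9.81 = 11.49 kN/m³.
Effective vertical stress at 1.6 m: σ'_v = 18.7×1.1 + 11.49×0.500 = 26.32 kPa.
σ'_h = K_a σ'_v = 0.4185 × 26.32 = 11.01 kPa; u = γ_w × 0.500 = 4.905 kPa.
Total σ_h = 11.01 + 4.905 = 15.92 kPa.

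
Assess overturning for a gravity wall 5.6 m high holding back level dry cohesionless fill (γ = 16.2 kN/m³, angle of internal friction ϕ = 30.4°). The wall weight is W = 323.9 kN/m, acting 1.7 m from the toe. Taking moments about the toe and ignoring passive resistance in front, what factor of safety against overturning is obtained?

3.54

K_a = tan²(45° − 30.4°/2) = 0.3280.
P_a = ½K_aγH² = 0.5×0.3280×16.2×5.6² = 83.32 kN/m, acting at H/3 = 1.867 m above the base.
Overturning moment M_o = P_a × H/3 = 83.32 × 1.867 = 155.5.
Resisting moment M_r = W × 1.7 = 323.9 × 1.7 = 550.6.
FS_overturning = M_r/M_o = 550.6/155.5 = 3.541.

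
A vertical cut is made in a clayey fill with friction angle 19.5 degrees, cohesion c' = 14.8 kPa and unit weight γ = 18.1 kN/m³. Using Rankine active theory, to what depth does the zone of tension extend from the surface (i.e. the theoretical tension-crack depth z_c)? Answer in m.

2.31 m

K_a = tan²(45° − 19.5°/2) = 0.4995; √K_a = 0.7067.
The active pressure is zero where K_a γ z = 2c√K_a, so z_c = 2c/(γ√K_a) = 2×14.8/(18.1×0.7067) = 2.314 m.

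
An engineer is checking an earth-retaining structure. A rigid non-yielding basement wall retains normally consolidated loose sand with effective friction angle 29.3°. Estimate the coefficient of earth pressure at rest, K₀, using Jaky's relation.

K₀ = 1 − sin φ' = 1 − sin 29.3° = 0.5106.

0.511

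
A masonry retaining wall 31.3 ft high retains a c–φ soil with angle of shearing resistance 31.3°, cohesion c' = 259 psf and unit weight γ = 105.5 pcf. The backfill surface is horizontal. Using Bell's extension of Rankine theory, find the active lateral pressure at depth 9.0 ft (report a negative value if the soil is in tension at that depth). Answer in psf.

K_a = (1 − sin φ)/(1 + sin φ) = 0.3162.
σ_a = K_a γ z − 2c√K_a = 0.3162×105.5×9.0 − 2×259×0.5623 = 8.955 psf.

8.95 psf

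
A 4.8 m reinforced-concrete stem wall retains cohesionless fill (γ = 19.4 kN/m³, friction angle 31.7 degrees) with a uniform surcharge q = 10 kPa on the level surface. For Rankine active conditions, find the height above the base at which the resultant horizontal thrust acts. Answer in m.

K_a = 0.3111.
Triangular part P₁ = ½K_aγH² = 69.52 at H/3 = 1.600 m; rectangular part P₂ = K_a q H = 14.93 at H/2 = 2.400 m.
ȳ = (P₁·1.600 + P₂·2.400)/(P₁+P₂) = 1.741 m.

1.74 m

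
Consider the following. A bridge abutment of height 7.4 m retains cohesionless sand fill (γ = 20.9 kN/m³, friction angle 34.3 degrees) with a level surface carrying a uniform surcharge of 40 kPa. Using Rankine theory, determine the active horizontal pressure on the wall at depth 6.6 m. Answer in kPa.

49.7 kPa

K_a = (1 − sin φ)/(1 + sin φ) = 0.2792.
σ_v = γz + q = 20.9 × 6.6 + 40 = 177.9 kPa.
σ_h = K_a σ_v = 0.2792 × 177.9 = 49.67 kPa.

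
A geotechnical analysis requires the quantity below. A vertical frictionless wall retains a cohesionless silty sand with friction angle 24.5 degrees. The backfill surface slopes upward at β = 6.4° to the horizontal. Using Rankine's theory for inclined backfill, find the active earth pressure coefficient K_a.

K_a = cos β · (cos β − √(cos²β − cos²φ)) / (cos β + √(cos²β − cos²φ)).
cos β = 0.9938, cos φ = 0.9100, √(cos²β − cos²φ) = 0.3994.
K_a = 0.9938 × (0.9938 − 0.3994)/(0.9938 + 0.3994) = 0.4239.

0.424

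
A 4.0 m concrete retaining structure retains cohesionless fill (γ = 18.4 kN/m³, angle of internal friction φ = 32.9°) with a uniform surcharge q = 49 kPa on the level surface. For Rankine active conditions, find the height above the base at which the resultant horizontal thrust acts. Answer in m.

K_a = 0.2960.
Triangular part P₁ = ½K_aγH² = 43.58 at H/3 = 1.333 m; rectangular part P₂ = K_a q H = 58.02 at H/2 = 2.000 m.
ȳ = (P₁·1.333 + P₂·2.000)/(P₁+P₂) = 1.714 m.

1.71 m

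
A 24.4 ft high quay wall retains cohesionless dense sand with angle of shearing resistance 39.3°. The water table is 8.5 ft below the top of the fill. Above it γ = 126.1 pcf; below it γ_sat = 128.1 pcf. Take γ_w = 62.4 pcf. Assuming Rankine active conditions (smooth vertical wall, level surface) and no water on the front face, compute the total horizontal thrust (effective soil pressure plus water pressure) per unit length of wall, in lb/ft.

14600 lb/ft

K_a = tan²(45° − φ/2) = 0.2245.
γ' = 128.1 − 62.4 = 65.70 pcf. Depth below WT = 15.9 ft.
σ'_h at WT = K_a γ d_w = 240.6 psf; at base = 240.6 + K_a γ' × 15.9 = 475.1 psf.
P₁ (0–8.5 ft) = ½×240.6×8.5 = 1022. P₂ (8.5–24.4 ft) = ½(240.6+475.1)×15.9 = 5689.
P_w = ½ γ_w h₂² = 0.5×62.4×15.9² = 7888. Total = 1022+5689+7888 = 14600 lb/ft.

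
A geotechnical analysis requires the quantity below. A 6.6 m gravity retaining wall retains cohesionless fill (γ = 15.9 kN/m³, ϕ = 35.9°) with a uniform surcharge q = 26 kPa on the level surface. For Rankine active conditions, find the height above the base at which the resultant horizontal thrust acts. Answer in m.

K_a = 0.2607.
Triangular part P₁ = ½K_aγH² = 90.29 at H/3 = 2.200 m; rectangular part P₂ = K_a q H = 44.74 at H/2 = 3.300 m.
ȳ = (P₁·2.200 + P₂·3.300)/(P₁+P₂) = 2.564 m.

2.56 m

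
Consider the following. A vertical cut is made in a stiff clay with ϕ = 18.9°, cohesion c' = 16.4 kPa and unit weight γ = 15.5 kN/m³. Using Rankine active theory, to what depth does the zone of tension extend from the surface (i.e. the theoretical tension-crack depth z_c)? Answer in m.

2.96 m

K_a = tan²(45° − 18.9°/2) = 0.5107; √K_a = 0.7146.
The active pressure is zero where K_a γ z = 2c√K_a, so z_c = 2c/(γ√K_a) = 2×16.4/(15.5×0.7146) = 2.961 m.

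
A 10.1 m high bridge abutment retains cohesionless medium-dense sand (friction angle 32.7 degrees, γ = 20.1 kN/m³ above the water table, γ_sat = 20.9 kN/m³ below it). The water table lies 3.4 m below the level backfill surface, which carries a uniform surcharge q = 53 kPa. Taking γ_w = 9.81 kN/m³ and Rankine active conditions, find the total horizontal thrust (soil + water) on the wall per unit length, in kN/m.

K_a = tan²(45° − φ/2) = 0.2985.
γ' = 20.9 − 9.81 = 11.09 kN/m³. h₂ = H − d_w = 6.7 m.
σ'_h: at surface K_a·q = 15.82; at WT K_a(q+γd_w) = 36.22; at base K_a(q+γd_w+γ'h₂) = 58.40 kPa.
P₁ = ½(15.82+36.22)×3.4 = 88.47; P₂ = ½(36.22+58.40)×6.7 = 317.0; P_w = ½γ_w h₂² = 220.2.
Total = 88.47+317.0+220.2 = 625.6 kN/m.

626 kN/m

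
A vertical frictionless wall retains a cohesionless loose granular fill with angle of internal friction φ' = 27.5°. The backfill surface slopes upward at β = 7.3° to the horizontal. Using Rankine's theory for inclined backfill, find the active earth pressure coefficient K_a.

0.379

K_a = cos β · (cos β − √(cos²β − cos²φ)) / (cos β + √(cos²β − cos²φ)).
cos β = 0.9919, cos φ = 0.8870, √(cos²β − cos²φ) = 0.4439.
K_a = 0.9919 × (0.9919 − 0.4439)/(0.9919 + 0.4439) = 0.3786.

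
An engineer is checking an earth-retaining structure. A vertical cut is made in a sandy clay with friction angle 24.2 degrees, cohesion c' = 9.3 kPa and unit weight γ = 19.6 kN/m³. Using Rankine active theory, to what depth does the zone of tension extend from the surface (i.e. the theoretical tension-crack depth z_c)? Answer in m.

1.47 m

K_a = tan²(45° − 24.2°/2) = 0.4185; √K_a = 0.6469.
The active pressure is zero where K_a γ z = 2c√K_a, so z_c = 2c/(γ√K_a) = 2×9.3/(19.6×0.6469) = 1.467 m.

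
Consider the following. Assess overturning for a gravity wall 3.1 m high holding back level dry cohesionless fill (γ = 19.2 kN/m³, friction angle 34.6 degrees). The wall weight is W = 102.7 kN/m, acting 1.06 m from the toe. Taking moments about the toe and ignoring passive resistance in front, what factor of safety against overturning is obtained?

4.14

K_a = tan²(45° − 34.6°/2) = 0.2756.
P_a = ½K_aγH² = 0.5×0.2756×19.2×3.1² = 25.43 kN/m, acting at H/3 = 1.033 m above the base.
Overturning moment M_o = P_a × H/3 = 25.43 × 1.033 = 26.28.
Resisting moment M_r = W × 1.06 = 102.7 × 1.06 = 108.9.
FS_overturning = M_r/M_o = 108.9/26.28 = 4.143.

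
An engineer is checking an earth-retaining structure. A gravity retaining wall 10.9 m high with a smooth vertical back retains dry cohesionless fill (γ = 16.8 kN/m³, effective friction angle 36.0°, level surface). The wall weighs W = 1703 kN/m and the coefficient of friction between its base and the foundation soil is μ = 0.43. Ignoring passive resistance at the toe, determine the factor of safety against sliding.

K_a = tan²(45° − 36.0°/2) = 0.2596.
P_a = ½K_aγH² = 0.5×0.2596×16.8×10.9² = 259.1 kN/m, acting at H/3 = 3.633 m above the base.
FS_sliding = μW / P_a = 0.43×1703 / 259.1 = 2.826.

2.83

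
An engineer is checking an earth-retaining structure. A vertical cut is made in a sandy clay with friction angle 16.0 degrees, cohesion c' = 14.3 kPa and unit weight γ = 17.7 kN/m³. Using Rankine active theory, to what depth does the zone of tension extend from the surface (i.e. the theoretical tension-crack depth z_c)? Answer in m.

2.14 m

K_a = tan²(45° − 16.0°/2) = 0.5678; √K_a = 0.7536.
The active pressure is zero where K_a γ z = 2c√K_a, so z_c = 2c/(γ√K_a) = 2×14.3/(17.7×0.7536) = 2.144 m.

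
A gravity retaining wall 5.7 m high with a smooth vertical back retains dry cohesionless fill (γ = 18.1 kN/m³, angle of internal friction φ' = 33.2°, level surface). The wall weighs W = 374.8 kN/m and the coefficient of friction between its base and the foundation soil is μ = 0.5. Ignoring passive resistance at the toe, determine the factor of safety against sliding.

2.18

K_a = tan²(45° − 33.2°/2) = 0.2924.
P_a = ½K_aγH² = 0.5×0.2924×18.1×5.7² = 85.96 kN/m, acting at H/3 = 1.900 m above the base.
FS_sliding = μW / P_a = 0.5×374.8 / 85.96 = 2.180.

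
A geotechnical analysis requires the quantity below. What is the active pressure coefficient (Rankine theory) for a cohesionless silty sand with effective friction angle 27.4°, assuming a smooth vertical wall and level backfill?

0.370

K_a = tan²(45° − φ/2) = tan²(31.30°) = 0.3697.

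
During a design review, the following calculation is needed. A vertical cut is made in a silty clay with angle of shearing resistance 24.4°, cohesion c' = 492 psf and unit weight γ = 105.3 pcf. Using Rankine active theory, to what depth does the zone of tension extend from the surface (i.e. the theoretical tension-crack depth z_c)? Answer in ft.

K_a = tan²(45° − 24.4°/2) = 0.4153; √K_a = 0.6445.
The active pressure is zero where K_a γ z = 2c√K_a, so z_c = 2c/(γ√K_a) = 2×492/(105.3×0.6445) = 14.50 ft.

14.5 ft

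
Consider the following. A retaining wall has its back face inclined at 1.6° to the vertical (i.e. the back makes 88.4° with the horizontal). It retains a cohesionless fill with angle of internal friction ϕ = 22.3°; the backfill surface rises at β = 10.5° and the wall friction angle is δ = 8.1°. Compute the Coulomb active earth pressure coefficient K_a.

0.505

K_a = sin²(α+φ) / [sin²α · sin(α−δ) · (1 + √{sin(φ+δ)sin(φ−β) / (sin(α−δ)sin(α+β))})²].
With α = 88.4°, φ = 22.3°, δ = 8.1°, β = 10.5°: K_a = 0.5053.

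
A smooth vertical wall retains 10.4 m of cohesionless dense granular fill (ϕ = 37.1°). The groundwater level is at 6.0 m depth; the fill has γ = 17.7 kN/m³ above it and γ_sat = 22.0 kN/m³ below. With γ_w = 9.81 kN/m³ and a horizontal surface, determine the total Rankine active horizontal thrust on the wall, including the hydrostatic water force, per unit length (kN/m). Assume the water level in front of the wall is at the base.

319 kN/m

K_a = tan²(45° − φ/2) = 0.2475.
γ' = 22.0 − 9.81 = 12.19 kN/m³. Depth below WT = 4.4 m.
σ'_h at WT = K_a γ d_w = 26.28 kPa; at base = 26.28 + K_a γ' × 4.4 = 39.56 kPa.
P₁ (0–6.0 m) = ½×26.28×6.0 = 78.85. P₂ (6.0–10.4 m) = ½(26.28+39.56)×4.4 = 144.9.
P_w = ½ γ_w h₂² = 0.5×9.81×4.4² = 94.96. Total = 78.85+144.9+94.96 = 318.7 kN/m.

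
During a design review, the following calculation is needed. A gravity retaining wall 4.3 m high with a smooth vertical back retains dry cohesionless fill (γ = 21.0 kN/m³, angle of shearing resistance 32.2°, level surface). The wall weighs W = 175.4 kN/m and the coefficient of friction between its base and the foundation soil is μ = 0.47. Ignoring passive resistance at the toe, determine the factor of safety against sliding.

K_a = tan²(45° − 32.2°/2) = 0.3047.
P_a = ½K_aγH² = 0.5×0.3047×21.0×4.3² = 59.16 kN/m, acting at H/3 = 1.433 m above the base.
FS_sliding = μW / P_a = 0.47×175.4 / 59.16 = 1.393.

1.39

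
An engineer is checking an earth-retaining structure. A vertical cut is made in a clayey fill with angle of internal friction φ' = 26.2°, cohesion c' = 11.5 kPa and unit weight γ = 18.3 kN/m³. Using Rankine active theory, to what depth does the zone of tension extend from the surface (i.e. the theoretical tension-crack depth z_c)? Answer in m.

2.02 m

K_a = tan²(45° − 26.2°/2) = 0.3874; √K_a = 0.6224.
The active pressure is zero where K_a γ z = 2c√K_a, so z_c = 2c/(γ√K_a) = 2×11.5/(18.3×0.6224) = 2.019 m.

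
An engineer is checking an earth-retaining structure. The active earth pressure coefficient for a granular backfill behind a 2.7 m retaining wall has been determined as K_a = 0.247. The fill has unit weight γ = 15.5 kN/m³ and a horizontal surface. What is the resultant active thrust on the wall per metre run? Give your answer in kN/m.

P = ½ K_a γ H² = 0.5 × 0.247 × 15.5 × 2.7² = 13.95 kN/m.

14.0 kN/m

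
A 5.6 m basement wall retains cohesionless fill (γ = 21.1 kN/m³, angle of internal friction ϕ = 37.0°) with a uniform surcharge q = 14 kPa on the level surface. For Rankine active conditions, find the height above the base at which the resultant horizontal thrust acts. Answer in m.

K_a = 0.2486.
Triangular part P₁ = ½K_aγH² = 82.24 at H/3 = 1.867 m; rectangular part P₂ = K_a q H = 19.49 at H/2 = 2.800 m.
ȳ = (P₁·1.867 + P₂·2.800)/(P₁+P₂) = 2.045 m.

2.05 m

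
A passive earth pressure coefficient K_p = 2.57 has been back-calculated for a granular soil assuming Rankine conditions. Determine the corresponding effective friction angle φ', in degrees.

26.1°

K_p = (1+sin φ)/(1−sin φ) ⇒ sin φ = (K_p − 1)/(K_p + 1) = 0.4398.
φ = arcsin(0.4398) = 26.09°.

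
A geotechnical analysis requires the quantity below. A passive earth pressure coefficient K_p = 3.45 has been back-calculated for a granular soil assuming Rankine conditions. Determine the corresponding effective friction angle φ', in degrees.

33.4°

K_p = (1+sin φ)/(1−sin φ) ⇒ sin φ = (K_p − 1)/(K_p + 1) = 0.5506.
φ = arcsin(0.5506) = 33.41°.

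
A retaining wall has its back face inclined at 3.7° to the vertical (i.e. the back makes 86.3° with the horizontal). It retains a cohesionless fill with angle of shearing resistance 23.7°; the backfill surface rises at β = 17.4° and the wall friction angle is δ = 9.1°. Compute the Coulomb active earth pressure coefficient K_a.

0.582

K_a = sin²(α+φ) / [sin²α · sin(α−δ) · (1 + √{sin(φ+δ)sin(φ−β) / (sin(α−δ)sin(α+β))})²].
With α = 86.3°, φ = 23.7°, δ = 9.1°, β = 17.4°: K_a = 0.5815.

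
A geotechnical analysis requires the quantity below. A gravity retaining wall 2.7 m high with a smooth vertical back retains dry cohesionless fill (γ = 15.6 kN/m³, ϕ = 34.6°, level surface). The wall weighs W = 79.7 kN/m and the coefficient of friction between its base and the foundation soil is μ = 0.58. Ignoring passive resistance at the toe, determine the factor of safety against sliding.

K_a = tan²(45° − 34.6°/2) = 0.2756.
P_a = ½K_aγH² = 0.5×0.2756×15.6×2.7² = 15.67 kN/m, acting at H/3 = 0.9000 m above the base.
FS_sliding = μW / P_a = 0.58×79.7 / 15.67 = 2.949.

2.95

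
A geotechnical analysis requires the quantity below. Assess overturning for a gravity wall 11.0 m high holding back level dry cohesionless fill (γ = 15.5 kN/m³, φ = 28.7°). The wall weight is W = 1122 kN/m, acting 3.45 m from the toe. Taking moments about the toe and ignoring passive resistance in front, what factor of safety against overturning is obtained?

K_a = tan²(45° − 28.7°/2) = 0.3511.
P_a = ½K_aγH² = 0.5×0.3511×15.5×11.0² = 329.3 kN/m, acting at H/3 = 3.667 m above the base.
Overturning moment M_o = P_a × H/3 = 329.3 × 3.667 = 1207.
Resisting moment M_r = W × 3.45 = 1122 × 3.45 = 3871.
FS_overturning = M_r/M_o = 3871/1207 = 3.206.

3.21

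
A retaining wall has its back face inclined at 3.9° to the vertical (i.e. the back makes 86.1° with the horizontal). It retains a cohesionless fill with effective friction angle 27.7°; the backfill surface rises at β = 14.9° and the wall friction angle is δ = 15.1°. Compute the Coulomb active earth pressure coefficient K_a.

0.452

K_a = sin²(α+φ) / [sin²α · sin(α−δ) · (1 + √{sin(φ+δ)sin(φ−β) / (sin(α−δ)sin(α+β))})²].
With α = 86.1°, φ = 27.7°, δ = 15.1°, β = 14.9°: K_a = 0.4521.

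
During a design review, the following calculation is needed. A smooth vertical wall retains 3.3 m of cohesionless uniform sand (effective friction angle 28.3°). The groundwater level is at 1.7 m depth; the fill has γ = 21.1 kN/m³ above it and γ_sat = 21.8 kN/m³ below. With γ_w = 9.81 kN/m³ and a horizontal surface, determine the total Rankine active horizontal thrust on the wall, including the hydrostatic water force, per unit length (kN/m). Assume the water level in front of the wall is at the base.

49.4 kN/m

K_a = tan²(45° − φ/2) = 0.3568.
γ' = 21.8 − 9.81 = 11.99 kN/m³. Depth below WT = 1.6 m.
σ'_h at WT = K_a γ d_w = 12.80 kPa; at base = 12.80 + K_a γ' × 1.6 = 19.64 kPa.
P₁ (0–1.7 m) = ½×12.80×1.7 = 10.88. P₂ (1.7–3.3 m) = ½(12.80+19.64)×1.6 = 25.95.
P_w = ½ γ_w h₂² = 0.5×9.81×1.6² = 12.56. Total = 10.88+25.95+12.56 = 49.39 kN/m.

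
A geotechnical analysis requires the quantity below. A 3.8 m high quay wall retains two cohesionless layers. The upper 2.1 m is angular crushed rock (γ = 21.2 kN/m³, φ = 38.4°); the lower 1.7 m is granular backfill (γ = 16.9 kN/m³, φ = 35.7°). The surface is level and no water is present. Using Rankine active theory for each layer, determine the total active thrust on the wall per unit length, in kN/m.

37.3 kN/m

K_a1 = tan²(45°−38.4°/2) = 0.2337; K_a2 = tan²(45°−35.7°/2) = 0.2630.
Layer 1: σ at base = K_a1 γ₁ h₁ = 10.40 kPa; P₁ = ½×10.40×2.1 = 10.92.
Layer 2: σ_v at top = γ₁h₁ = 44.52; σ_h top = K_a2×44.52 = 11.71; σ_h base = K_a2×(44.52+16.9×1.7) = 19.26.
P₂ = ½(11.71+19.26)×1.7 = 26.33. Total P_a = 10.92+26.33 = 37.25 kN/m.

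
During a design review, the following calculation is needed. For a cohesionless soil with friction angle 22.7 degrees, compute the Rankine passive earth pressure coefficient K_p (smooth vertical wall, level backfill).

2.26

K_p = (1 + sin φ)/(1 − sin φ) = tan²(45° + 22.7°/2) = 2.257.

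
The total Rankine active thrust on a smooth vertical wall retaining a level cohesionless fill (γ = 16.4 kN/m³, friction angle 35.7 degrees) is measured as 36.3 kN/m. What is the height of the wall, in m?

4.10 m

K_a = 0.2630. P_a = ½ K_a γ H² ⇒ H = √(2P_a/(K_a γ)).
H = √(2×36.3/(0.2630×16.4)) = 4.103 m.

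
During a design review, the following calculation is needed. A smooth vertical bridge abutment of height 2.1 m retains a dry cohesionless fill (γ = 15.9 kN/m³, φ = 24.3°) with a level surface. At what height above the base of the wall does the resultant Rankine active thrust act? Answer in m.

0.700 m

K_a = 0.4169.
The pressure distribution is triangular, so the resultant acts at H/3 above the base = 2.1/3 = 0.7000 m.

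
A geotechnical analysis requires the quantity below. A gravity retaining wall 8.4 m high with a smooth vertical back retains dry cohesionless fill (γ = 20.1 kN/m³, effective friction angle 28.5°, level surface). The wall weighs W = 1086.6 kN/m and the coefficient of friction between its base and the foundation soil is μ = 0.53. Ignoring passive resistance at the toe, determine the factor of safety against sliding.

K_a = tan²(45° − 28.5°/2) = 0.3540.
P_a = ½K_aγH² = 0.5×0.3540×20.1×8.4² = 251.0 kN/m, acting at H/3 = 2.800 m above the base.
FS_sliding = μW / P_a = 0.53×1086.6 / 251.0 = 2.294.

2.29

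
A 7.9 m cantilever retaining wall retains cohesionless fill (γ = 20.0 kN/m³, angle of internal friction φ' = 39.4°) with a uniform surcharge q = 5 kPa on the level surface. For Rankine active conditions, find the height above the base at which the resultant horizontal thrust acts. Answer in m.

K_a = 0.2234.
Triangular part P₁ = ½K_aγH² = 139.5 at H/3 = 2.633 m; rectangular part P₂ = K_a q H = 8.826 at H/2 = 3.950 m.
ȳ = (P₁·2.633 + P₂·3.950)/(P₁+P₂) = 2.712 m.

2.71 m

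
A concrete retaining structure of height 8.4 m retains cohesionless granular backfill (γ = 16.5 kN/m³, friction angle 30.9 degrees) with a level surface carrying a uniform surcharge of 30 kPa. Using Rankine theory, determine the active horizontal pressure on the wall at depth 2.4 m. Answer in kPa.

K_a = (1 − sin φ)/(1 + sin φ) = 0.3214.
σ_v = γz + q = 16.5 × 2.4 + 30 = 69.60 kPa.
σ_h = K_a σ_v = 0.3214 × 69.60 = 22.37 kPa.

22.4 kPa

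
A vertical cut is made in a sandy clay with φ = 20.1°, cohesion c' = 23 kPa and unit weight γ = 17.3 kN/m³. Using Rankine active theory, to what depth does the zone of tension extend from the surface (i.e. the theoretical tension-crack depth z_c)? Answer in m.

K_a = tan²(45° − 20.1°/2) = 0.4885; √K_a = 0.6989.
The active pressure is zero where K_a γ z = 2c√K_a, so z_c = 2c/(γ√K_a) = 2×23/(17.3×0.6989) = 3.804 m.

3.80 m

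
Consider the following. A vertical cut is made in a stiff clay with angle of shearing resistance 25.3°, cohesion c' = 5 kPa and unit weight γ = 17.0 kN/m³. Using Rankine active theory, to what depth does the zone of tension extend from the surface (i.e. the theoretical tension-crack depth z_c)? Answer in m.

K_a = tan²(45° − 25.3°/2) = 0.4012; √K_a = 0.6334.
The active pressure is zero where K_a γ z = 2c√K_a, so z_c = 2c/(γ√K_a) = 2×5/(17.0×0.6334) = 0.9287 m.

0.929 m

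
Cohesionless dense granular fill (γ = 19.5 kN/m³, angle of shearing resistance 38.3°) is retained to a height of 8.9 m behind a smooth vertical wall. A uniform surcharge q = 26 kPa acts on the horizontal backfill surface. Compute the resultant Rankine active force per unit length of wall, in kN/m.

K_a = tan²(45° − φ/2) = 0.2347.
Soil triangle: ½ K_a γ H² = 0.5×0.2347×19.5×8.9² = 181.3 kN/m.
Surcharge rectangle: K_a q H = 0.2347×26×8.9 = 54.32 kN/m.
Total = 181.3 + 54.32 = 235.6 kN/m.

236 kN/m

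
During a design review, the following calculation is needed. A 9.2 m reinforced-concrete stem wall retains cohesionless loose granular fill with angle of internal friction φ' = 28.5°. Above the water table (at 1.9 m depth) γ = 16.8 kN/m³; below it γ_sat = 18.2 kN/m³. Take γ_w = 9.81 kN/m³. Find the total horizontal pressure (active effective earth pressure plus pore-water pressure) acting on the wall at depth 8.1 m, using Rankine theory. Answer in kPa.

90.5 kPa

K_a = (1 − sin φ)/(1 + sin φ) = 0.3540.
γ' = 18.2 − 9.81 = 8.390 kN/m³.
Effective vertical stress at 8.1 m: σ'_v = 16.8×1.9 + 8.390×6.20 = 83.94 kPa.
σ'_h = K_a σ'_v = 0.3540 × 83.94 = 29.71 kPa; u = γ_w × 6.20 = 60.82 kPa.
Total σ_h = 29.71 + 60.82 = 90.53 kPa.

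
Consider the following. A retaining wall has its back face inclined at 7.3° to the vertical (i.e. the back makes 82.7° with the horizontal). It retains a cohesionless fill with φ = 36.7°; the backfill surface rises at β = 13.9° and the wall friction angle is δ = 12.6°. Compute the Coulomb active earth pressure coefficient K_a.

K_a = sin²(α+φ) / [sin²α · sin(α−δ) · (1 + √{sin(φ+δ)sin(φ−β) / (sin(α−δ)sin(α+β))})²].
With α = 82.7°, φ = 36.7°, δ = 12.6°, β = 13.9°: K_a = 0.3368.

0.337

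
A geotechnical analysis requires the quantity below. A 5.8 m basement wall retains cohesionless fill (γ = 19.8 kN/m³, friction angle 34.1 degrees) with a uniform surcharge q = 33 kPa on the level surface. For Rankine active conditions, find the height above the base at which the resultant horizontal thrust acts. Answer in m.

2.29 m

K_a = 0.2815.
Triangular part P₁ = ½K_aγH² = 93.76 at H/3 = 1.933 m; rectangular part P₂ = K_a q H = 53.88 at H/2 = 2.900 m.
ȳ = (P₁·1.933 + P₂·2.900)/(P₁+P₂) = 2.286 m.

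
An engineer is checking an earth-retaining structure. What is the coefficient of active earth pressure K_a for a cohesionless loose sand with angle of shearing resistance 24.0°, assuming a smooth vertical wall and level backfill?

K_a = (1 − sin φ)/(1 + sin φ) = (1 − sin 24.0°)/(1 + sin 24.0°) = 0.4217.

0.422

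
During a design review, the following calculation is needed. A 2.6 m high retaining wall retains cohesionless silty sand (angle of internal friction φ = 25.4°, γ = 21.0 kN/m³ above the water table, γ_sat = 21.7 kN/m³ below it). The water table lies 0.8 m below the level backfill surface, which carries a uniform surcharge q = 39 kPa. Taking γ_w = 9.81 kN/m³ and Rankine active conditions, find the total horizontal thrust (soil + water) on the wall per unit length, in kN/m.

78.9 kN/m

K_a = tan²(45° − φ/2) = 0.3996.
γ' = 21.7 − 9.81 = 11.89 kN/m³. h₂ = H − d_w = 1.8 m.
σ'_h: at surface K_a·q = 15.59; at WT K_a(q+γd_w) = 22.30; at base K_a(q+γd_w+γ'h₂) = 30.85 kPa.
P₁ = ½(15.59+22.30)×0.8 = 15.15; P₂ = ½(22.30+30.85)×1.8 = 47.84; P_w = ½γ_w h₂² = 15.89.
Total = 15.15+47.84+15.89 = 78.88 kN/m.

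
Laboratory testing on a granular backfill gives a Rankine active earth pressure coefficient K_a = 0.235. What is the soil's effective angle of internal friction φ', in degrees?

38.3°

K_a = tan²(45° − φ/2) ⇒ 45° − φ/2 = arctan(√0.235) = 25.86°.
φ = 2(45° − 25.86°) = 38.27°.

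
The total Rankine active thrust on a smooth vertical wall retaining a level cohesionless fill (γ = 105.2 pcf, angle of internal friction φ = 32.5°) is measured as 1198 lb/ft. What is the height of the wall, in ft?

K_a = 0.3010. P_a = ½ K_a γ H² ⇒ H = √(2P_a/(K_a γ)).
H = √(2×1198/(0.3010×105.2)) = 8.699 ft.

8.70 ft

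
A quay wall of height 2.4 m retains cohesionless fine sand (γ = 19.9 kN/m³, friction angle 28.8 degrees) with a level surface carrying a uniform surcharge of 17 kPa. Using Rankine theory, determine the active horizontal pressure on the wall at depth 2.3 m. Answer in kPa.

K_a = (1 − sin φ)/(1 + sin φ) = 0.3498.
σ_v = γz + q = 19.9 × 2.3 + 17 = 62.77 kPa.
σ_h = K_a σ_v = 0.3498 × 62.77 = 21.95 kPa.

22.0 kPa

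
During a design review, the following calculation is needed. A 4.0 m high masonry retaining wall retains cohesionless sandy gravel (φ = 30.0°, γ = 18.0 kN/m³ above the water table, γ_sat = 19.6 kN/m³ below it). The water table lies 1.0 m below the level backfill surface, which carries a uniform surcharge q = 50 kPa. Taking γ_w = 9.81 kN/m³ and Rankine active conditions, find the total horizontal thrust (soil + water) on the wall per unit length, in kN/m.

146 kN/m

K_a = tan²(45° − φ/2) = 0.3333.
γ' = 19.6 − 9.81 = 9.790 kN/m³. h₂ = H − d_w = 3.0 m.
σ'_h: at surface K_a·q = 16.67; at WT K_a(q+γd_w) = 22.67; at base K_a(q+γd_w+γ'h₂) = 32.46 kPa.
P₁ = ½(16.67+22.67)×1.0 = 19.67; P₂ = ½(22.67+32.46)×3.0 = 82.68; P_w = ½γ_w h₂² = 44.14.
Total = 19.67+82.68+44.14 = 146.5 kN/m.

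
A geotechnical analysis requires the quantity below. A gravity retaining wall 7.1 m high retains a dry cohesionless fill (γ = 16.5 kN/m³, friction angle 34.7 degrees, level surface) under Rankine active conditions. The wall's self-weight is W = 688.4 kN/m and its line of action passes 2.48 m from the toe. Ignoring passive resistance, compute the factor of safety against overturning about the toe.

6.32

K_a = tan²(45° − 34.7°/2) = 0.2745.
P_a = ½K_aγH² = 0.5×0.2745×16.5×7.1² = 114.1 kN/m, acting at H/3 = 2.367 m above the base.
Overturning moment M_o = P_a × H/3 = 114.1 × 2.367 = 270.1.
Resisting moment M_r = W × 2.48 = 688.4 × 2.48 = 1707.
FS_overturning = M_r/M_o = 1707/270.1 = 6.320.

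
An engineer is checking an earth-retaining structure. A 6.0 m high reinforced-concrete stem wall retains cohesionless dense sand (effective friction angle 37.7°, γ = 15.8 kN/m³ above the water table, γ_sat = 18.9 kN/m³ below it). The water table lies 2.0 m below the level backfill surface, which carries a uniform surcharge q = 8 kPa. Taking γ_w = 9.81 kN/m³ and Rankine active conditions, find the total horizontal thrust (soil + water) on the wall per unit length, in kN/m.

146 kN/m

K_a = tan²(45° − φ/2) = 0.2411.
γ' = 18.9 − 9.81 = 9.090 kN/m³. h₂ = H − d_w = 4.0 m.
σ'_h: at surface K_a·q = 1.928; at WT K_a(q+γd_w) = 9.546; at base K_a(q+γd_w+γ'h₂) = 18.31 kPa.
P₁ = ½(1.928+9.546)×2.0 = 11.47; P₂ = ½(9.546+18.31)×4.0 = 55.71; P_w = ½γ_w h₂² = 78.48.
Total = 11.47+55.71+78.48 = 145.7 kN/m.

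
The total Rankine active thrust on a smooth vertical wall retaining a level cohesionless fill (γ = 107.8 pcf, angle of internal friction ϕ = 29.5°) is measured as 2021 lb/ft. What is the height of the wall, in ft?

10.5 ft

K_a = 0.3401. P_a = ½ K_a γ H² ⇒ H = √(2P_a/(K_a γ)).
H = √(2×2021/(0.3401×107.8)) = 10.50 ft.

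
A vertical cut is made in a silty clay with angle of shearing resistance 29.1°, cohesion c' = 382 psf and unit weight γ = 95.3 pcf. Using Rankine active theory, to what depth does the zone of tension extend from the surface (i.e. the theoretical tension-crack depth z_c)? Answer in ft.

13.6 ft

K_a = tan²(45° − 29.1°/2) = 0.3456; √K_a = 0.5879.
The active pressure is zero where K_a γ z = 2c√K_a, so z_c = 2c/(γ√K_a) = 2×382/(95.3×0.5879) = 13.64 ft.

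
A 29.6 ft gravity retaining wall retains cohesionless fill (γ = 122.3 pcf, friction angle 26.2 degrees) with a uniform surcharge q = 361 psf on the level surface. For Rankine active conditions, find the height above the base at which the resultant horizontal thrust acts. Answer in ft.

10.7 ft

K_a = 0.3874.
Triangular part P₁ = ½K_aγH² = 20760 at H/3 = 9.867 ft; rectangular part P₂ = K_a q H = 4140 at H/2 = 14.80 ft.
ȳ = (P₁·9.867 + P₂·14.80)/(P₁+P₂) = 10.69 ft.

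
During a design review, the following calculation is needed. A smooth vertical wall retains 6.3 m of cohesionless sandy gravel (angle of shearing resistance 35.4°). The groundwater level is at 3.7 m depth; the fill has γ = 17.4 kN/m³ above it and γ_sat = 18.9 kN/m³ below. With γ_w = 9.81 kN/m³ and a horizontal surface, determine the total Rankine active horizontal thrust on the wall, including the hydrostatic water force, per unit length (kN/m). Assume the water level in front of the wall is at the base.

K_a = tan²(45° − φ/2) = 0.2664.
γ' = 18.9 − 9.81 = 9.090 kN/m³. Depth below WT = 2.6 m.
σ'_h at WT = K_a γ d_w = 17.15 kPa; at base = 17.15 + K_a γ' × 2.6 = 23.45 kPa.
P₁ (0–3.7 m) = ½×17.15×3.7 = 31.73. P₂ (3.7–6.3 m) = ½(17.15+23.45)×2.6 = 52.78.
P_w = ½ γ_w h₂² = 0.5×9.81×2.6² = 33.16. Total = 31.73+52.78+33.16 = 117.7 kN/m.

118 kN/m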